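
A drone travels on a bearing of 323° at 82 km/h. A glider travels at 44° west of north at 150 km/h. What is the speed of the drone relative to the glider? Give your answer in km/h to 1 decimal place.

Taking east as x and north as y: drone velocity = (-49.349, 65.488) km/h; glider velocity = (-104.199, 107.901) km/h.
Velocity of drone relative to glider = (-49.349, 65.488) − (-104.199, 107.901) = (54.850, -42.413) km/h.
Magnitude = |(54.850, -42.413)| = 69.335 km/h.

69.3 km/h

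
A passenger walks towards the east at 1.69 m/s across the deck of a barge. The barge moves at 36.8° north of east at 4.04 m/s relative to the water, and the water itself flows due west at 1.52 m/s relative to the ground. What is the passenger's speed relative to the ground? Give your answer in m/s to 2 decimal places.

In east/north components (m/s): passenger relative to barge = (1.690, 0.000); barge relative to water = (3.235, 2.420); water relative to ground = (-1.520, 0.000).
Sum = (3.405, 2.420) m/s.
Speed = |(3.405, 2.420)| = 4.177 m/s.

4.18 m/s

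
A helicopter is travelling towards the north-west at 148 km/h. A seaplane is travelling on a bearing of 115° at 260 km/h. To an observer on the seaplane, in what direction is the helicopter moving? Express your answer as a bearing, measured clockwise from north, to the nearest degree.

Taking east as x and north as y: helicopter velocity = (-104.652, 104.652) km/h; seaplane velocity = (235.640, -109.881) km/h.
Velocity of helicopter relative to seaplane = (-104.652, 104.652) − (235.640, -109.881) = (-340.292, 214.533) km/h.
Bearing = atan2(-340.29, 214.53) = 302.23° clockwise from north.

302°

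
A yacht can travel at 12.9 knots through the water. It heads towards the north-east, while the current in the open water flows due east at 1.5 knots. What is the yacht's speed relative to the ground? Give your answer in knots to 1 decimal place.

Taking east as x and north as y: velocity relative to the water = (9.122, 9.122) knots; the water relative to ground = (1.500, 0.000) knots.
Velocity relative to ground = (9.122, 9.122) + (1.500, 0.000) = (10.622, 9.122) knots.
Speed = |(10.622, 9.122)| = 14.001 knots.

14.0 knots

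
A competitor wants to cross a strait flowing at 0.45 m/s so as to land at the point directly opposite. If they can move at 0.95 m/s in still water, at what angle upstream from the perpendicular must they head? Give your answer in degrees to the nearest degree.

To cancel the current, the upstream component of the competitor's velocity must equal the flow: 0.95 sin θ = 0.45.
sin θ = 0.45 / 0.95 = 0.4737.
θ = arcsin(0.4737) = 28.274°.

28°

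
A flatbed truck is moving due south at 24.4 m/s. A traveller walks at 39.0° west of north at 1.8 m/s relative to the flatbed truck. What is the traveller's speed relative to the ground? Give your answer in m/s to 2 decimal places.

23.03 m/s

Taking east as x and north as y: flatbed truck velocity = (0.000, -24.400) m/s; traveller velocity relative to flatbed truck = (-1.133, 1.399) m/s.
Velocity relative to ground = (0.000, -24.400) + (-1.133, 1.399) = (-1.133, -23.001) m/s.
Speed = |(-1.133, -23.001)| = 23.029 m/s.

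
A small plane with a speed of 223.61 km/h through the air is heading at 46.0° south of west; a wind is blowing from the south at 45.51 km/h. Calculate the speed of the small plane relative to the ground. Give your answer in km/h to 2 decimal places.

Taking east as x and north as y: velocity relative to the air = (-155.333, -160.852) km/h; the air relative to ground = (0.000, 45.510) km/h.
Velocity relative to ground = (-155.333, -160.852) + (0.000, 45.510) = (-155.333, -115.342) km/h.
Speed = |(-155.333, -115.342)| = 193.473 km/h.

193.47 km/h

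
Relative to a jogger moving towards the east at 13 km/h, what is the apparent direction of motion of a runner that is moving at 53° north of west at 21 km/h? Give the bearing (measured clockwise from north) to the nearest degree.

303°

Taking east as x and north as y: runner velocity = (-12.638, 16.771) km/h; jogger velocity = (13.000, 0.000) km/h.
Velocity of runner relative to jogger = (-12.638, 16.771) − (13.000, 0.000) = (-25.638, 16.771) km/h.
Bearing = atan2(-25.64, 16.77) = 303.19° clockwise from north.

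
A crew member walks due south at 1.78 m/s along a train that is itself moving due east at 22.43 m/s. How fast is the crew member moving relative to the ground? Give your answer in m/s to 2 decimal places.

22.50 m/s

Taking east as x and north as y: train velocity = (22.430, 0.000) m/s; crew member velocity relative to train = (0.000, -1.780) m/s.
Velocity relative to ground = (22.430, 0.000) + (0.000, -1.780) = (22.430, -1.780) m/s.
Speed = |(22.430, -1.780)| = 22.501 m/s.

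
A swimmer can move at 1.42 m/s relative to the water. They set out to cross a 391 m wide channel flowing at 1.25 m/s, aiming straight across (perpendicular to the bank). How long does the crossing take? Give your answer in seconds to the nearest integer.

The component of the swimmer's velocity perpendicular to the bank is 1.42 m/s.
Only the cross-stream component determines the crossing time; the current contributes nothing perpendicular to the bank.
Time = 391 / 1.420 = 275.352 s.

275 s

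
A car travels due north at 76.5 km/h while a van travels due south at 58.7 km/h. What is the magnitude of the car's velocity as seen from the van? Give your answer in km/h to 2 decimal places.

Taking east as x and north as y: car velocity = (0.000, 76.500) km/h; van velocity = (0.000, -58.700) km/h.
Velocity of car relative to van = (0.000, 76.500) − (0.000, -58.700) = (0.000, 135.200) km/h.
Magnitude = |(0.000, 135.200)| = 135.200 km/h.

135.20 km/h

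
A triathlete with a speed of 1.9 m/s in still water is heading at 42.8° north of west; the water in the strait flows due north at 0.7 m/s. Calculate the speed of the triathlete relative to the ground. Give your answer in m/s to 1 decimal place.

2.4 m/s

Taking east as x and north as y: velocity relative to the water = (-1.394, 1.291) m/s; the water relative to ground = (0.000, 0.700) m/s.
Velocity relative to ground = (-1.394, 1.291) + (0.000, 0.700) = (-1.394, 1.991) m/s.
Speed = |(-1.394, 1.991)| = 2.430 m/s.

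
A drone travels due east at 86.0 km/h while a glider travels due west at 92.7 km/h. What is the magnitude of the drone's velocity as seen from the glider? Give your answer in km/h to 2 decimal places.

Taking east as x and north as y: drone velocity = (86.000, 0.000) km/h; glider velocity = (-92.700, 0.000) km/h.
Velocity of drone relative to glider = (86.000, 0.000) − (-92.700, 0.000) = (178.700, 0.000) km/h.
Magnitude = |(178.700, 0.000)| = 178.700 km/h.

178.70 km/h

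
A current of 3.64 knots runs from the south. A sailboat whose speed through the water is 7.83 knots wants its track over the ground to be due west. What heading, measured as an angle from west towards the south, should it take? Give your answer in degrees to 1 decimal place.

The current pushes perpendicular to the desired track; the heading must have a component into the current equal to 3.64 knots: 7.83 sin θ = 3.64.
sin θ = 0.4649, so θ = 27.702°.

27.7°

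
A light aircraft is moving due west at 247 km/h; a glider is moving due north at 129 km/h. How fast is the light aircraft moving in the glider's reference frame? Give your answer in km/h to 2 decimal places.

278.66 km/h

Taking east as x and north as y: light aircraft velocity = (-247.000, 0.000) km/h; glider velocity = (0.000, 129.000) km/h.
Velocity of light aircraft relative to glider = (-247.000, 0.000) − (0.000, 129.000) = (-247.000, -129.000) km/h.
Magnitude = |(-247.000, -129.000)| = 278.657 km/h.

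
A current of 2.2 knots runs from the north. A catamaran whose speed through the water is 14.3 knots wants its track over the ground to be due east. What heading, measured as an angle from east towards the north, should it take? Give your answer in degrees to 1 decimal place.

The current pushes perpendicular to the desired track; the heading must have a component into the current equal to 2.2 knots: 14.3 sin θ = 2.2.
sin θ = 0.1538, so θ = 8.850°.

8.8°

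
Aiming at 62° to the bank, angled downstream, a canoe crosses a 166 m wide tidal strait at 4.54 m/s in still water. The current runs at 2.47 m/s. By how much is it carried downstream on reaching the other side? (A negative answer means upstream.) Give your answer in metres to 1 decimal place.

Perpendicular speed = 4.009 m/s; crossing time = 166 / 4.009 = 41.411 s.
Net downstream speed = 4.601 m/s.
Drift = 4.601 × 41.411 = 190.549 m (downstream).

190.5 m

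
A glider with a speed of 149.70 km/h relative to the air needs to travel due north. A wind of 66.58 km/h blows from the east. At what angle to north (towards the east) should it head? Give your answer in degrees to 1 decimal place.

The wind pushes perpendicular to the desired track; the heading must have a component into the wind equal to 66.58 km/h: 149.70 sin θ = 66.58.
sin θ = 0.4448, so θ = 26.408°.

26.4°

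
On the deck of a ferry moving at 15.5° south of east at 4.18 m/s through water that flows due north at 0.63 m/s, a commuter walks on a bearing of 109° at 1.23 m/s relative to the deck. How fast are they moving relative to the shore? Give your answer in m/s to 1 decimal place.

5.3 m/s

In east/north components (m/s): commuter relative to ferry = (1.163, -0.400); ferry relative to water = (4.028, -1.117); water relative to ground = (0.000, 0.630).
Sum = (5.191, -0.888) m/s.
Speed = |(5.191, -0.888)| = 5.266 m/s.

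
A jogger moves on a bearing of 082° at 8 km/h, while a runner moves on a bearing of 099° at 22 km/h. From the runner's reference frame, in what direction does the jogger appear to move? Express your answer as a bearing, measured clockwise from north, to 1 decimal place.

288.3°

Taking east as x and north as y: jogger velocity = (7.922, 1.113) km/h; runner velocity = (21.729, -3.442) km/h.
Velocity of jogger relative to runner = (7.922, 1.113) − (21.729, -3.442) = (-13.807, 4.555) km/h.
Bearing = atan2(-13.81, 4.55) = 288.26° clockwise from north.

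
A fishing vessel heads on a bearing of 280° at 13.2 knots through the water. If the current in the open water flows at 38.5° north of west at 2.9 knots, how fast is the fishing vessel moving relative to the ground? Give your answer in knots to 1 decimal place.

Taking east as x and north as y: velocity relative to the water = (-12.999, 2.292) knots; the water relative to ground = (-2.270, 1.805) knots.
Velocity relative to ground = (-12.999, 2.292) + (-2.270, 1.805) = (-15.269, 4.097) knots.
Speed = |(-15.269, 4.097)| = 15.809 knots.

15.8 knots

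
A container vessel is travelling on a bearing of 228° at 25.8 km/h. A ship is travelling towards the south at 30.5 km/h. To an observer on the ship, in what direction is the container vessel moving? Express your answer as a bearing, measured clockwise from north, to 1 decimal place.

Taking east as x and north as y: container vessel velocity = (-19.173, -17.264) km/h; ship velocity = (0.000, -30.500) km/h.
Velocity of container vessel relative to ship = (-19.173, -17.264) − (0.000, -30.500) = (-19.173, 13.236) km/h.
Bearing = atan2(-19.17, 13.24) = 304.62° clockwise from north.

304.6°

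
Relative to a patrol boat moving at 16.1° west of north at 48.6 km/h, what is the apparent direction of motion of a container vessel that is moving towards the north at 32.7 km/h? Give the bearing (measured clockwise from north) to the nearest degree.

Taking east as x and north as y: container vessel velocity = (0.000, 32.700) km/h; patrol boat velocity = (-13.477, 46.694) km/h.
Velocity of container vessel relative to patrol boat = (0.000, 32.700) − (-13.477, 46.694) = (13.477, -13.994) km/h.
Bearing = atan2(13.48, -13.99) = 136.08° clockwise from north.

136°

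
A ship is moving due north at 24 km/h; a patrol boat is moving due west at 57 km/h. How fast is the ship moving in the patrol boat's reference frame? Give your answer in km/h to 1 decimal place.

Taking east as x and north as y: ship velocity = (0.000, 24.000) km/h; patrol boat velocity = (-57.000, 0.000) km/h.
Velocity of ship relative to patrol boat = (0.000, 24.000) − (-57.000, 0.000) = (57.000, 24.000) km/h.
Magnitude = |(57.000, 24.000)| = 61.847 km/h.

61.8 km/h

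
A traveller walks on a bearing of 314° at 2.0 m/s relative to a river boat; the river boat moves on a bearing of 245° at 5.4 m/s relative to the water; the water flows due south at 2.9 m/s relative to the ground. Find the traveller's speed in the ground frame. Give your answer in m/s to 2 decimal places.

In east/north components (m/s): traveller relative to river boat = (-1.439, 1.389); river boat relative to water = (-4.894, -2.282); water relative to ground = (0.000, -2.900).
Sum = (-6.333, -3.793) m/s.
Speed = |(-6.333, -3.793)| = 7.382 m/s.

7.38 m/s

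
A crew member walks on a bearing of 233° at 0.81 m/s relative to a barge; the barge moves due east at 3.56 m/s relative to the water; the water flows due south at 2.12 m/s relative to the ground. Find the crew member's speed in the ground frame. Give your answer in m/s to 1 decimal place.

In east/north components (m/s): crew member relative to barge = (-0.647, -0.487); barge relative to water = (3.560, 0.000); water relative to ground = (0.000, -2.120).
Sum = (2.913, -2.607) m/s.
Speed = |(2.913, -2.607)| = 3.910 m/s.

3.9 m/s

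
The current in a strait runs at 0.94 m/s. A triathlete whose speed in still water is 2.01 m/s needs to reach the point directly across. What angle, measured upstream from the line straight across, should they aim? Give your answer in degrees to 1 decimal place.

27.9°

To cancel the current, the upstream component of the triathlete's velocity must equal the flow: 2.01 sin θ = 0.94.
sin θ = 0.94 / 2.01 = 0.4677.
θ = arcsin(0.4677) = 27.883°.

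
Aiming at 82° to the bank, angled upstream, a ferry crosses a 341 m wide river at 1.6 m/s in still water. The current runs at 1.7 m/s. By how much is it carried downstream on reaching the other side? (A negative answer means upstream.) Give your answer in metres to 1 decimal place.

Perpendicular speed = 1.584 m/s; crossing time = 341 / 1.584 = 215.220 s.
Net downstream speed = 1.477 m/s.
Drift = 1.477 × 215.220 = 317.949 m (downstream).

317.9 m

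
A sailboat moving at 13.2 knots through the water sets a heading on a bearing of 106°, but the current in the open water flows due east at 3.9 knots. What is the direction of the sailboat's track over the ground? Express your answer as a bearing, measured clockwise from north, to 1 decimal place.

Taking east as x and north as y: velocity relative to the water = (12.689, -3.638) knots; the water relative to ground = (3.900, 0.000) knots.
Velocity relative to ground = (12.689, -3.638) + (3.900, 0.000) = (16.589, -3.638) knots.
Bearing = atan2(16.59, -3.64) = 102.37° clockwise from north.

102.4°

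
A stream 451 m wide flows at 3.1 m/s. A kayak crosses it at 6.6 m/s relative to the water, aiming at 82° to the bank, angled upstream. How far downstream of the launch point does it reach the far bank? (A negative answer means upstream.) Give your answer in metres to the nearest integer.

Perpendicular speed = 6.536 m/s; crossing time = 451 / 6.536 = 69.005 s.
Net downstream speed = 2.181 m/s.
Drift = 2.181 × 69.005 = 150.531 m (downstream).

151 m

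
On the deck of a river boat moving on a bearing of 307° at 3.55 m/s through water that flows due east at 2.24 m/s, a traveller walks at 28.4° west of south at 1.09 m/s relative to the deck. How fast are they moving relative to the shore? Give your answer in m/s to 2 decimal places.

In east/north components (m/s): traveller relative to river boat = (-0.518, -0.959); river boat relative to water = (-2.835, 2.136); water relative to ground = (2.240, 0.000).
Sum = (-1.114, 1.178) m/s.
Speed = |(-1.114, 1.178)| = 1.621 m/s.

1.62 m/s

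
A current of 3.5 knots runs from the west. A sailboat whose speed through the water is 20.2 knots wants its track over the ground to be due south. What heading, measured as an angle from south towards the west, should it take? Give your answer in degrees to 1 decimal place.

The current pushes perpendicular to the desired track; the heading must have a component into the current equal to 3.5 knots: 20.2 sin θ = 3.5.
sin θ = 0.1733, so θ = 9.978°.

10.0°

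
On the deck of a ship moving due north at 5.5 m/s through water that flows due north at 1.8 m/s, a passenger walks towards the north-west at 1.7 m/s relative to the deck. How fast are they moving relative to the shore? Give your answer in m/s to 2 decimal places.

8.59 m/s

In east/north components (m/s): passenger relative to ship = (-1.202, 1.202); ship relative to water = (0.000, 5.500); water relative to ground = (0.000, 1.800).
Sum = (-1.202, 8.502) m/s.
Speed = |(-1.202, 8.502)| = 8.587 m/s.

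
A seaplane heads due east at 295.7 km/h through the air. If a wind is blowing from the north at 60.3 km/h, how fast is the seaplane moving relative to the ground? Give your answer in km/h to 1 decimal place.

301.8 km/h

Taking east as x and north as y: velocity relative to the air = (295.700, 0.000) km/h; the air relative to ground = (0.000, -60.300) km/h.
Velocity relative to ground = (295.700, 0.000) + (0.000, -60.300) = (295.700, -60.300) km/h.
Speed = |(295.700, -60.300)| = 301.786 km/h.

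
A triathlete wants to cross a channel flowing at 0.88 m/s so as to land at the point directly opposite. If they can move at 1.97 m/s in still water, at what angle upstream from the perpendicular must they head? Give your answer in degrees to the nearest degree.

To cancel the current, the upstream component of the triathlete's velocity must equal the flow: 1.97 sin θ = 0.88.
sin θ = 0.88 / 1.97 = 0.4467.
θ = arcsin(0.4467) = 26.532°.

27°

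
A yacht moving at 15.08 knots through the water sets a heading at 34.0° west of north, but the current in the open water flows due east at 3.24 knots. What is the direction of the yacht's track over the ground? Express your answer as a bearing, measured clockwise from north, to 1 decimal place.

337.4°

Taking east as x and north as y: velocity relative to the water = (-8.433, 12.502) knots; the water relative to ground = (3.240, 0.000) knots.
Velocity relative to ground = (-8.433, 12.502) + (3.240, 0.000) = (-5.193, 12.502) knots.
Bearing = atan2(-5.19, 12.50) = 337.44° clockwise from north.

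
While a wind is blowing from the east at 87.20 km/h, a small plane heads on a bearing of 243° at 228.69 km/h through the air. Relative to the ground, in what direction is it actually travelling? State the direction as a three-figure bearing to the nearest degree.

Taking east as x and north as y: velocity relative to the air = (-203.764, -103.823) km/h; the air relative to ground = (-87.200, 0.000) km/h.
Velocity relative to ground = (-203.764, -103.823) + (-87.200, 0.000) = (-290.964, -103.823) km/h.
Bearing = atan2(-290.96, -103.82) = 250.36° clockwise from north.

250°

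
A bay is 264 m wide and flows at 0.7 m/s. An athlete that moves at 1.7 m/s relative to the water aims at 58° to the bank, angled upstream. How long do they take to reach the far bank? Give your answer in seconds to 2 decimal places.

The component of the athlete's velocity perpendicular to the bank is 1.7 × sin 58° = 1.442 m/s.
The current is parallel to the bank, so it does not affect the crossing time.
Time = 264 / 1.442 = 183.119 s.

183.12 s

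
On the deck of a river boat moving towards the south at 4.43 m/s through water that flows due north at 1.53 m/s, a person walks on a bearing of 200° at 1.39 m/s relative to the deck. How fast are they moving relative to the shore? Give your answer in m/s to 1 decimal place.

4.2 m/s

In east/north components (m/s): person relative to river boat = (-0.475, -1.306); river boat relative to water = (0.000, -4.430); water relative to ground = (0.000, 1.530).
Sum = (-0.475, -4.206) m/s.
Speed = |(-0.475, -4.206)| = 4.233 m/s.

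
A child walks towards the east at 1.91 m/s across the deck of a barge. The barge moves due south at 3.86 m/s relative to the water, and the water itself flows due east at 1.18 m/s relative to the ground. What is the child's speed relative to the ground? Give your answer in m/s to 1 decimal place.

In east/north components (m/s): child relative to barge = (1.910, 0.000); barge relative to water = (0.000, -3.860); water relative to ground = (1.180, 0.000).
Sum = (3.090, -3.860) m/s.
Speed = |(3.090, -3.860)| = 4.944 m/s.

4.9 m/s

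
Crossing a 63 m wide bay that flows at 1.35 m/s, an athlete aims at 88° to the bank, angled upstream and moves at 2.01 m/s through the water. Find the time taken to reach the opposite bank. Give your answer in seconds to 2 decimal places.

31.36 s

The component of the athlete's velocity perpendicular to the bank is 2.01 × sin 88° = 2.009 m/s.
Only the cross-stream component determines the crossing time; the current contributes nothing perpendicular to the bank.
Time = 63 / 2.009 = 31.362 s.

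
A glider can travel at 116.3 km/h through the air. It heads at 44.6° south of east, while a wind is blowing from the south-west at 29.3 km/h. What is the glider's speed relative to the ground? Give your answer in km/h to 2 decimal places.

Taking east as x and north as y: velocity relative to the air = (82.809, -81.660) km/h; the air relative to ground = (20.718, 20.718) km/h.
Velocity relative to ground = (82.809, -81.660) + (20.718, 20.718) = (103.527, -60.942) km/h.
Speed = |(103.527, -60.942)| = 120.132 km/h.

120.13 km/h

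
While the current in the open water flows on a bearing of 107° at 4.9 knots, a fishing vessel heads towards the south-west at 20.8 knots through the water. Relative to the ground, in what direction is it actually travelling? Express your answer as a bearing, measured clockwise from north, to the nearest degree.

Taking east as x and north as y: velocity relative to the water = (-14.708, -14.708) knots; the water relative to ground = (4.686, -1.433) knots.
Velocity relative to ground = (-14.708, -14.708) + (4.686, -1.433) = (-10.022, -16.140) knots.
Bearing = atan2(-10.02, -16.14) = 211.84° clockwise from north.

212°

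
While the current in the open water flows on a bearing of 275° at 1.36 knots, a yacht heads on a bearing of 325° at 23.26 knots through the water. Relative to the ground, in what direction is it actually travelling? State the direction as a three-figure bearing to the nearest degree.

323°

Taking east as x and north as y: velocity relative to the water = (-13.341, 19.053) knots; the water relative to ground = (-1.355, 0.119) knots.
Velocity relative to ground = (-13.341, 19.053) + (-1.355, 0.119) = (-14.696, 19.172) knots.
Bearing = atan2(-14.70, 19.17) = 322.53° clockwise from north.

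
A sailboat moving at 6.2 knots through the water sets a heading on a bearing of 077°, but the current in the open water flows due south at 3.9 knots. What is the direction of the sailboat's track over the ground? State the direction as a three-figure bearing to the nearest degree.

113°

Taking east as x and north as y: velocity relative to the water = (6.041, 1.395) knots; the water relative to ground = (0.000, -3.900) knots.
Velocity relative to ground = (6.041, 1.395) + (0.000, -3.900) = (6.041, -2.505) knots.
Bearing = atan2(6.04, -2.51) = 112.52° clockwise from north.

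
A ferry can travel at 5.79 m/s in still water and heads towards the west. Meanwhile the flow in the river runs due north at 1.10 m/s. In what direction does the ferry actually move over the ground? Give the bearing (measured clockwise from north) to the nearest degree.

281°

Taking east as x and north as y: velocity relative to the water = (-5.790, 0.000) m/s; the water relative to ground = (0.000, 1.100) m/s.
Velocity relative to ground = (-5.790, 0.000) + (0.000, 1.100) = (-5.790, 1.100) m/s.
Bearing = atan2(-5.79, 1.10) = 280.76° clockwise from north.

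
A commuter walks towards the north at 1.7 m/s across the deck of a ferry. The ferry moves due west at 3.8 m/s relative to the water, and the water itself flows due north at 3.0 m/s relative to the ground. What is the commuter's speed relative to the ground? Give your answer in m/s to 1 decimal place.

In east/north components (m/s): commuter relative to ferry = (0.000, 1.700); ferry relative to water = (-3.800, 0.000); water relative to ground = (0.000, 3.000).
Sum = (-3.800, 4.700) m/s.
Speed = |(-3.800, 4.700)| = 6.044 m/s.

6.0 m/s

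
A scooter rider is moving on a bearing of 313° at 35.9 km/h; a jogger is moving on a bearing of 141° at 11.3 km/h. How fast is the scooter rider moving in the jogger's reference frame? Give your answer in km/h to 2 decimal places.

Taking east as x and north as y: scooter rider velocity = (-26.256, 24.484) km/h; jogger velocity = (7.111, -8.782) km/h.
Velocity of scooter rider relative to jogger = (-26.256, 24.484) − (7.111, -8.782) = (-33.367, 33.265) km/h.
Magnitude = |(-33.367, 33.265)| = 47.116 km/h.

47.12 km/h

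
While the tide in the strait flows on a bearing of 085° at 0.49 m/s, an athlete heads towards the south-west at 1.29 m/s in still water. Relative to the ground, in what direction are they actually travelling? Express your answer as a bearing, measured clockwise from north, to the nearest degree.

Taking east as x and north as y: velocity relative to the water = (-0.912, -0.912) m/s; the water relative to ground = (0.488, 0.043) m/s.
Velocity relative to ground = (-0.912, -0.912) + (0.488, 0.043) = (-0.424, -0.869) m/s.
Bearing = atan2(-0.42, -0.87) = 206.00° clockwise from north.

206°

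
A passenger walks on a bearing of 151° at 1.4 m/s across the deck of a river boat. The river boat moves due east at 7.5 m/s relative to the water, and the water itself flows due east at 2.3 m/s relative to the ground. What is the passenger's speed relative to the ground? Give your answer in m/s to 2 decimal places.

10.55 m/s

In east/north components (m/s): passenger relative to river boat = (0.679, -1.224); river boat relative to water = (7.500, 0.000); water relative to ground = (2.300, 0.000).
Sum = (10.479, -1.224) m/s.
Speed = |(10.479, -1.224)| = 10.550 m/s.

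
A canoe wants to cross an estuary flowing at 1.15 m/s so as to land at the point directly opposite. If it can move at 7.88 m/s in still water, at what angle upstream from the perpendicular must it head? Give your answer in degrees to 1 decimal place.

To cancel the current, the upstream component of the canoe's velocity must equal the flow: 7.88 sin θ = 1.15.
sin θ = 1.15 / 7.88 = 0.1459.
θ = arcsin(0.1459) = 8.392°.

8.4°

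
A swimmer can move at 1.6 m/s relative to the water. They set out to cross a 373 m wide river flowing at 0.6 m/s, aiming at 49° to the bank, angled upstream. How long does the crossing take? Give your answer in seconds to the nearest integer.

309 s

The component of the swimmer's velocity perpendicular to the bank is 1.6 × sin 49° = 1.208 m/s.
The flow acts along the bank and has no component across it.
Time = 373 / 1.208 = 308.894 s.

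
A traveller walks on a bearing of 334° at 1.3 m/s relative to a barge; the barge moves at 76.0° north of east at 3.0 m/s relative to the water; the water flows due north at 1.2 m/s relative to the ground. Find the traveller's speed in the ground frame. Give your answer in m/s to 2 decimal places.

In east/north components (m/s): traveller relative to barge = (-0.570, 1.168); barge relative to water = (0.726, 2.911); water relative to ground = (0.000, 1.200).
Sum = (0.156, 5.279) m/s.
Speed = |(0.156, 5.279)| = 5.282 m/s.

5.28 m/s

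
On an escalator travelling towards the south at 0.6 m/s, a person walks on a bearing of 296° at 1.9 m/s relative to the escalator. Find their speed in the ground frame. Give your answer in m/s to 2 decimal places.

Taking east as x and north as y: escalator velocity = (0.000, -0.600) m/s; person velocity relative to escalator = (-1.708, 0.833) m/s.
Velocity relative to ground = (0.000, -0.600) + (-1.708, 0.833) = (-1.708, 0.233) m/s.
Speed = |(-1.708, 0.233)| = 1.724 m/s.

1.72 m/s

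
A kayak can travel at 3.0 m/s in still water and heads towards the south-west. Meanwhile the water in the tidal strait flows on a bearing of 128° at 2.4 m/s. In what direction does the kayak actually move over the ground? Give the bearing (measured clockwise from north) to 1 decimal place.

Taking east as x and north as y: velocity relative to the water = (-2.121, -2.121) m/s; the water relative to ground = (1.891, -1.478) m/s.
Velocity relative to ground = (-2.121, -2.121) + (1.891, -1.478) = (-0.230, -3.599) m/s.
Bearing = atan2(-0.23, -3.60) = 183.66° clockwise from north.

183.7°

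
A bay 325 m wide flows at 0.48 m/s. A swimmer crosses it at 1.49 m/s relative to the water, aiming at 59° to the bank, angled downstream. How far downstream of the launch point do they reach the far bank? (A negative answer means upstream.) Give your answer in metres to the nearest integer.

Perpendicular speed = 1.277 m/s; crossing time = 325 / 1.277 = 254.467 s.
Net downstream speed = 1.247 m/s.
Drift = 1.247 × 254.467 = 317.424 m (downstream).

317 m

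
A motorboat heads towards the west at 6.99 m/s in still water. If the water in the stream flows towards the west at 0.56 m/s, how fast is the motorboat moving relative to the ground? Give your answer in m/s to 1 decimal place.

7.6 m/s

Taking east as x and north as y: velocity relative to the water = (-6.990, 0.000) m/s; the water relative to ground = (-0.560, 0.000) m/s.
Velocity relative to ground = (-6.990, 0.000) + (-0.560, 0.000) = (-7.550, 0.000) m/s.
Speed = |(-7.550, 0.000)| = 7.550 m/s.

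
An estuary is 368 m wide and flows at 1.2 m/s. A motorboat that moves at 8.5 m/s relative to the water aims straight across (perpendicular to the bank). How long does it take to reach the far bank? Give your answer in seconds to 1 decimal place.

43.3 s

The component of the motorboat's velocity perpendicular to the bank is 8.5 m/s.
The current is parallel to the bank, so it does not affect the crossing time.
Time = 368 / 8.500 = 43.294 s.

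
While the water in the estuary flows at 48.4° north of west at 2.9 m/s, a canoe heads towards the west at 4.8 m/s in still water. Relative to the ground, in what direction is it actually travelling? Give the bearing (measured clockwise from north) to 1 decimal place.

287.9°

Taking east as x and north as y: velocity relative to the water = (-4.800, 0.000) m/s; the water relative to ground = (-1.925, 2.169) m/s.
Velocity relative to ground = (-4.800, 0.000) + (-1.925, 2.169) = (-6.725, 2.169) m/s.
Bearing = atan2(-6.73, 2.17) = 287.87° clockwise from north.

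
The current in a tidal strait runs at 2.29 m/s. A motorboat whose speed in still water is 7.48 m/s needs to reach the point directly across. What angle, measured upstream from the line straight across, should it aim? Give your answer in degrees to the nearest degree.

18°

To cancel the current, the upstream component of the motorboat's velocity must equal the flow: 7.48 sin θ = 2.29.
sin θ = 2.29 / 7.48 = 0.3061.
θ = arcsin(0.3061) = 17.827°.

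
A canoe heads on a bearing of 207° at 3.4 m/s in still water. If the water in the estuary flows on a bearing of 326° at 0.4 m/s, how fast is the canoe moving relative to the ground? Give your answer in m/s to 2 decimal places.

3.23 m/s

Taking east as x and north as y: velocity relative to the water = (-1.544, -3.029) m/s; the water relative to ground = (-0.224, 0.332) m/s.
Velocity relative to ground = (-1.544, -3.029) + (-0.224, 0.332) = (-1.767, -2.698) m/s.
Speed = |(-1.767, -2.698)| = 3.225 m/s.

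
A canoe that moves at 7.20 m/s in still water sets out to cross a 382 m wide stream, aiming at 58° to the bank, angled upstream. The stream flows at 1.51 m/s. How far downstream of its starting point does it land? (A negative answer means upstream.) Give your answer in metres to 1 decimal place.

Perpendicular speed = 6.106 m/s; crossing time = 382 / 6.106 = 62.562 s.
Net downstream speed = -2.305 m/s.
Drift = -2.305 × 62.562 = -144.232 m (upstream).

-144.2 m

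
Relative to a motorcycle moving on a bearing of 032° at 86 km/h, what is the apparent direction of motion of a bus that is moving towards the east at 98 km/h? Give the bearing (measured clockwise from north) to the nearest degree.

144°

Taking east as x and north as y: bus velocity = (98.000, 0.000) km/h; motorcycle velocity = (45.573, 72.932) km/h.
Velocity of bus relative to motorcycle = (98.000, 0.000) − (45.573, 72.932) = (52.427, -72.932) km/h.
Bearing = atan2(52.43, -72.93) = 144.29° clockwise from north.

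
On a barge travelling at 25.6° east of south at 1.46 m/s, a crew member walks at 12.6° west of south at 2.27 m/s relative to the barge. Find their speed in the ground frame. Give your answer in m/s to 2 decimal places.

Taking east as x and north as y: barge velocity = (0.631, -1.317) m/s; crew member velocity relative to barge = (-0.495, -2.215) m/s.
Velocity relative to ground = (0.631, -1.317) + (-0.495, -2.215) = (0.136, -3.532) m/s.
Speed = |(0.136, -3.532)| = 3.535 m/s.

3.53 m/s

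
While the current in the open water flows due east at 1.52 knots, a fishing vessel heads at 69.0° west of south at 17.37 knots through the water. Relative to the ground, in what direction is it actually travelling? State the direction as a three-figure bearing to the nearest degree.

Taking east as x and north as y: velocity relative to the water = (-16.216, -6.225) knots; the water relative to ground = (1.520, 0.000) knots.
Velocity relative to ground = (-16.216, -6.225) + (1.520, 0.000) = (-14.696, -6.225) knots.
Bearing = atan2(-14.70, -6.22) = 247.04° clockwise from north.

247°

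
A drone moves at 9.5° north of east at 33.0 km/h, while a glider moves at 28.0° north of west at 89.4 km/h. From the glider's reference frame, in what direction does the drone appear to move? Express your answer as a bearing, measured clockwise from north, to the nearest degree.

108°

Taking east as x and north as y: drone velocity = (32.547, 5.447) km/h; glider velocity = (-78.936, 41.971) km/h.
Velocity of drone relative to glider = (32.547, 5.447) − (-78.936, 41.971) = (111.483, -36.524) km/h.
Bearing = atan2(111.48, -36.52) = 108.14° clockwise from north.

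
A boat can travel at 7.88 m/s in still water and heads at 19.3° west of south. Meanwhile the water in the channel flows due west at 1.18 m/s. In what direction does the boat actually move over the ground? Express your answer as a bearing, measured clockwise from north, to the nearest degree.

207°

Taking east as x and north as y: velocity relative to the water = (-2.604, -7.437) m/s; the water relative to ground = (-1.180, 0.000) m/s.
Velocity relative to ground = (-2.604, -7.437) + (-1.180, 0.000) = (-3.784, -7.437) m/s.
Bearing = atan2(-3.78, -7.44) = 206.97° clockwise from north.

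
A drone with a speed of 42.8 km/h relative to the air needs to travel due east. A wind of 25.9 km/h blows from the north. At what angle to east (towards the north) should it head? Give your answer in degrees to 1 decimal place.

37.2°

The wind pushes perpendicular to the desired track; the heading must have a component into the wind equal to 25.9 km/h: 42.8 sin θ = 25.9.
sin θ = 0.6051, so θ = 37.239°.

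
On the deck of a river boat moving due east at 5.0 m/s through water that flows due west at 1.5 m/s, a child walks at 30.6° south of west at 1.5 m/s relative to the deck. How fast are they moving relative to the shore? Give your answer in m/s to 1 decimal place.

In east/north components (m/s): child relative to river boat = (-1.291, -0.764); river boat relative to water = (5.000, 0.000); water relative to ground = (-1.500, 0.000).
Sum = (2.209, -0.764) m/s.
Speed = |(2.209, -0.764)| = 2.337 m/s.

2.3 m/s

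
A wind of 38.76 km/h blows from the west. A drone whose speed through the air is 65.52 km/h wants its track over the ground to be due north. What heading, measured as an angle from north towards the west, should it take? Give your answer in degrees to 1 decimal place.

36.3°

The wind pushes perpendicular to the desired track; the heading must have a component into the wind equal to 38.76 km/h: 65.52 sin θ = 38.76.
sin θ = 0.5916, so θ = 36.269°.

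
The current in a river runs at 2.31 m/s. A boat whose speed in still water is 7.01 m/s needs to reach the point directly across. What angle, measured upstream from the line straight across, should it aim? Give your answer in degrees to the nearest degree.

To cancel the current, the upstream component of the boat's velocity must equal the flow: 7.01 sin θ = 2.31.
sin θ = 2.31 / 7.01 = 0.3295.
θ = arcsin(0.3295) = 19.240°.

19°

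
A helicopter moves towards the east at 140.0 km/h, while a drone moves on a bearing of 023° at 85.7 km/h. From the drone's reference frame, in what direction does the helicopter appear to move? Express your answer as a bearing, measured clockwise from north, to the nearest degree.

127°

Taking east as x and north as y: helicopter velocity = (140.000, 0.000) km/h; drone velocity = (33.486, 78.887) km/h.
Velocity of helicopter relative to drone = (140.000, 0.000) − (33.486, 78.887) = (106.514, -78.887) km/h.
Bearing = atan2(106.51, -78.89) = 126.52° clockwise from north.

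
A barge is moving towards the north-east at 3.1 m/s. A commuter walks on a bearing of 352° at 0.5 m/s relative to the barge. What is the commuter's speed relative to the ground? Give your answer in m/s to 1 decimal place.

3.4 m/s

Taking east as x and north as y: barge velocity = (2.192, 2.192) m/s; commuter velocity relative to barge = (-0.070, 0.495) m/s.
Velocity relative to ground = (2.192, 2.192) + (-0.070, 0.495) = (2.122, 2.687) m/s.
Speed = |(2.122, 2.687)| = 3.424 m/s.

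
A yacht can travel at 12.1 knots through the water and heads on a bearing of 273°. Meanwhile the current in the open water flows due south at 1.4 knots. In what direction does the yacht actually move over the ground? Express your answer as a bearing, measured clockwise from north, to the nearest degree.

Taking east as x and north as y: velocity relative to the water = (-12.083, 0.633) knots; the water relative to ground = (0.000, -1.400) knots.
Velocity relative to ground = (-12.083, 0.633) + (0.000, -1.400) = (-12.083, -0.767) knots.
Bearing = atan2(-12.08, -0.77) = 266.37° clockwise from north.

266°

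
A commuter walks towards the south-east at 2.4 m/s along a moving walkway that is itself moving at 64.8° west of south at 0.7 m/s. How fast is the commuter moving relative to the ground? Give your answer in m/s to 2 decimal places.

2.26 m/s

Taking east as x and north as y: moving walkway velocity = (-0.633, -0.298) m/s; commuter velocity relative to moving walkway = (1.697, -1.697) m/s.
Velocity relative to ground = (-0.633, -0.298) + (1.697, -1.697) = (1.064, -1.995) m/s.
Speed = |(1.064, -1.995)| = 2.261 m/s.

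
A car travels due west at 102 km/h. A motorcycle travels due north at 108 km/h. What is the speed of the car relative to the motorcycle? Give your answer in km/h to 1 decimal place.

Taking east as x and north as y: car velocity = (-102.000, 0.000) km/h; motorcycle velocity = (0.000, 108.000) km/h.
Velocity of car relative to motorcycle = (-102.000, 0.000) − (0.000, 108.000) = (-102.000, -108.000) km/h.
Magnitude = |(-102.000, -108.000)| = 148.553 km/h.

148.6 km/h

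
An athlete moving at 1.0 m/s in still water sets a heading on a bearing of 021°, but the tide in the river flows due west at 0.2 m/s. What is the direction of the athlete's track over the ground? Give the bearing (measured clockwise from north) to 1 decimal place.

009.6°

Taking east as x and north as y: velocity relative to the water = (0.358, 0.934) m/s; the water relative to ground = (-0.200, 0.000) m/s.
Velocity relative to ground = (0.358, 0.934) + (-0.200, 0.000) = (0.158, 0.934) m/s.
Bearing = atan2(0.16, 0.93) = 9.63° clockwise from north.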